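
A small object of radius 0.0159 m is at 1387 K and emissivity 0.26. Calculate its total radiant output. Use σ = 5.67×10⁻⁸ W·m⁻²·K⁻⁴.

P ≈ 173 W

A = 4πr² = 4π × (0.0159)² = 3.18×10^-3 m².
P = εσAT⁴ = 0.26 × 5.67×10⁻⁸ × 3.18×10^-3 × (1387)⁴ = 0.26 × 5.67×10⁻⁸ × 3.18×10^-3 × 3.70×10^12.
P = 173 W.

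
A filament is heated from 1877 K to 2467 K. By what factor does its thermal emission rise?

P ∝ T⁴, so the ratio is (2467/1877)⁴ = (1.314)⁴ = 2.98.

ratio ≈ 2.98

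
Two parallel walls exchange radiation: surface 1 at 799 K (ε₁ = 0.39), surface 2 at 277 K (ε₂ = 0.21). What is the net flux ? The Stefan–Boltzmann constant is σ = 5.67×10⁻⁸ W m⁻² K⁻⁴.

q ≈ 3600 W/m²

For two large parallel gray plates, q = σ(T₁⁴ − T₂⁴) / (1/ε₁ + 1/ε₂ − 1).
1/ε₁ + 1/ε₂ − 1 = 1/0.39 + 1/0.21 − 1 = 6.326.
T₁⁴ − T₂⁴ = 4.08×10^11 − 5.89×10^9 = 4.02×10^11 K⁴.
q = 5.67×10⁻⁸ × 4.02×10^11 / 6.326 = 3600 W/m².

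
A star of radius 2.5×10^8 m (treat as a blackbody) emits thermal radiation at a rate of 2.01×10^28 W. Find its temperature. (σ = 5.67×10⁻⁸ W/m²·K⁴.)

A = 4πr² = 4π × (2.5×10^8)² = 7.85×10^17 m².
From P = σAT⁴, T = (P / σA)^(1/4) = (2.01×10^28 / (5.67×10⁻⁸ × 7.85×10^17))^(1/4).
T = (4.51×10^17)^(1/4) = 25900 K.

T ≈ 25900 K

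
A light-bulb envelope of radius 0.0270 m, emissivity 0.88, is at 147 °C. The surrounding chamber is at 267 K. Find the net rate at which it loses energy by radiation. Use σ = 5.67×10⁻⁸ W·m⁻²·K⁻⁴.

A = 4πr² = 4π × (0.0270)² = 9.16×10^-3 m².
Convert: 147 °C = 420 K.
Q = εσA(T⁴ − T_s⁴). T⁴ − T_s⁴ = (420)⁴ − (267)⁴ = 3.11×10^10 − 5.08×10^9 = 2.60×10^10 K⁴.
Q = 0.88 × 5.67×10⁻⁸ × 9.16×10^-3 × 2.60×10^10 = 11.9 W.

Q ≈ 11.9 W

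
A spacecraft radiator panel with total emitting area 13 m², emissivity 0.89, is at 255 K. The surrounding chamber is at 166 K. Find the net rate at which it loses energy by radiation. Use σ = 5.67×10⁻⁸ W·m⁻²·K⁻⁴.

Q = εσA(T⁴ − T_s⁴). T⁴ − T_s⁴ = (255)⁴ − (166)⁴ = 4.23×10^9 − 7.59×10^8 = 3.47×10^9 K⁴.
Q = 0.89 × 5.67×10⁻⁸ × 13.0 × 3.47×10^9 = 2280 W.

Q ≈ 2280 W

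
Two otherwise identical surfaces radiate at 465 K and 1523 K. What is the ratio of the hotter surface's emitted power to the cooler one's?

P ∝ T⁴, so the ratio is (1523/465)⁴ = (3.275)⁴ = 115.

ratio ≈ 115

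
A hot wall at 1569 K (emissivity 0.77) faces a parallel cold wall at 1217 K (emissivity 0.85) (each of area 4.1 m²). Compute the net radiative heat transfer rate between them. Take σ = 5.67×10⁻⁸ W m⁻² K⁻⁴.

Q ≈ 6.09×10^5 W

For two large parallel gray plates, q = σ(T₁⁴ − T₂⁴) / (1/ε₁ + 1/ε₂ − 1).
1/ε₁ + 1/ε₂ − 1 = 1/0.77 + 1/0.85 − 1 = 1.475.
T₁⁴ − T₂⁴ = 6.06×10^12 − 2.19×10^12 = 3.87×10^12 K⁴.
q = 5.67×10⁻⁸ × 3.87×10^12 / 1.475 = 1.49×10^5 W/m².
Q = q·A = 1.49×10^5 × 4.1 = 6.09×10^5 W.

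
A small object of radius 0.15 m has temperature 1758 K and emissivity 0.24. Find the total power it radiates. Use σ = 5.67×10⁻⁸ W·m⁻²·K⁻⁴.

A = 4πr² = 4π × (0.15)² = 0.283 m².
Stefan–Boltzmann: P = εσAT⁴ = 0.24 × 5.67×10⁻⁸ × 0.283 × (1758)⁴ = 0.24 × 5.67×10⁻⁸ × 0.283 × 9.55×10^12.
P = 36800 W.

P ≈ 36800 W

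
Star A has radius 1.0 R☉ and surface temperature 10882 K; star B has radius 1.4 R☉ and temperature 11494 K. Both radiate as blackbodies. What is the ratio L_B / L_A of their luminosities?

L = 4πR²σT⁴ ∝ R²T⁴, so L_B/L_A = (1.4/1.0)² × (11494/10882)⁴ = 1.96 × 1.24 = 2.44.

L_B/L_A ≈ 2.44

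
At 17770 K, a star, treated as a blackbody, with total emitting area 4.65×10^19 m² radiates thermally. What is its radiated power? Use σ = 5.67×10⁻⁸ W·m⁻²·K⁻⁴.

P ≈ 2.63×10^29 W

P = σAT⁴ = 5.67×10⁻⁸ × 4.65×10^19 × (17770)⁴ = 5.67×10⁻⁸ × 4.65×10^19 × 9.97×10^16.
P = 2.63×10^29 W.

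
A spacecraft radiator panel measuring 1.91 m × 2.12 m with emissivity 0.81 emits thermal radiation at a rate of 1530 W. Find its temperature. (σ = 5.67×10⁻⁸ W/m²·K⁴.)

A = 1.91 × 2.12 = 4.05 m².
From P = εσAT⁴, T = (P / εσA)^(1/4) = (1530 / (0.81 × 5.67×10⁻⁸ × 4.05))^(1/4).
T = (8.23×10^9)^(1/4) = 301 K.

T ≈ 301 K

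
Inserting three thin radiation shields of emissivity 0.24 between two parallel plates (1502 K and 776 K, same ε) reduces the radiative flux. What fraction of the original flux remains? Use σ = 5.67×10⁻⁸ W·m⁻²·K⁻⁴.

ratio ≈ 0.250

With N identical shields there are N+1 = 4 gaps in series, each with the same radiative resistance, so the flux falls to 1/(N+1) of its unshielded value.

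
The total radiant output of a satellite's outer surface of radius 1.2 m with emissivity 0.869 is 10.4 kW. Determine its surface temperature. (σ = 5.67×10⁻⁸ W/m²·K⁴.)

T ≈ 329 K

A = 4πr² = 4π × (1.2)² = 18.1 m².
From P = εσAT⁴, T = (P / εσA)^(1/4) = (10400 / (0.869 × 5.67×10⁻⁸ × 18.1))^(1/4).
T = (1.17×10^10)^(1/4) = 329 K.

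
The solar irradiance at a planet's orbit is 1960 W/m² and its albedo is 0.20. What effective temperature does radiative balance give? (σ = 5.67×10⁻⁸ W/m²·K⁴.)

Power absorbed = (1−a)S·πR²; power emitted = 4πR²σT⁴. Equating and cancelling πR²:
T = ((1−a)S / 4σ)^(1/4) = (1570 / (4 × 5.67×10⁻⁸))^(1/4) = (6.91×10^9)^(1/4).
T = 288 K.

T ≈ 288 K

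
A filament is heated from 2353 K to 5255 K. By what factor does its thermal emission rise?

ratio ≈ 24.9

P ∝ T⁴, so the ratio is (5255/2353)⁴ = (2.233)⁴ = 24.9.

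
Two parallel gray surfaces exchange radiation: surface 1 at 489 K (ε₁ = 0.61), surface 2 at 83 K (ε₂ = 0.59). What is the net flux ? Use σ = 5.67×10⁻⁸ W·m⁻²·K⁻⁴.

q ≈ 1390 W/m²

For two large parallel gray plates, q = σ(T₁⁴ − T₂⁴) / (1/ε₁ + 1/ε₂ − 1).
1/ε₁ + 1/ε₂ − 1 = 1/0.61 + 1/0.59 − 1 = 2.334.
T₁⁴ − T₂⁴ = 5.72×10^10 − 4.75×10^7 = 5.71×10^10 K⁴.
q = 5.67×10⁻⁸ × 5.71×10^10 / 2.334 = 1390 W/m².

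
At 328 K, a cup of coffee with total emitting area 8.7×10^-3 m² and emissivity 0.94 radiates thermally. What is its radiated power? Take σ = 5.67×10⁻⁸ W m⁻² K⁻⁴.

Stefan–Boltzmann: P = εσAT⁴ = 0.94 × 5.67×10⁻⁸ × 8.70×10^-3 × (328)⁴ = 0.94 × 5.67×10⁻⁸ × 8.70×10^-3 × 1.16×10^10.
P = 5.37 W.

P ≈ 5.37 W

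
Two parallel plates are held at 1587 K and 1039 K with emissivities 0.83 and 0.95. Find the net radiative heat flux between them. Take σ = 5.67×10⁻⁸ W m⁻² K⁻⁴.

q ≈ 2.33×10^5 W/m²

For two large parallel gray plates, q = σ(T₁⁴ − T₂⁴) / (1/ε₁ + 1/ε₂ − 1).
1/ε₁ + 1/ε₂ − 1 = 1/0.83 + 1/0.95 − 1 = 1.257.
T₁⁴ − T₂⁴ = 6.34×10^12 − 1.17×10^12 = 5.18×10^12 K⁴.
q = 5.67×10⁻⁸ × 5.18×10^12 / 1.257 = 2.33×10^5 W/m².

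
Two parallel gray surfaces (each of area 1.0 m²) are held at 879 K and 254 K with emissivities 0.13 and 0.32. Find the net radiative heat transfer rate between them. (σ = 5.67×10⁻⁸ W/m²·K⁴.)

For two large parallel gray plates, q = σ(T₁⁴ − T₂⁴) / (1/ε₁ + 1/ε₂ − 1).
1/ε₁ + 1/ε₂ − 1 = 1/0.13 + 1/0.32 − 1 = 9.817.
T₁⁴ − T₂⁴ = 5.97×10^11 − 4.16×10^9 = 5.93×10^11 K⁴.
q = 5.67×10⁻⁸ × 5.93×10^11 / 9.817 = 3420 W/m².
Q = q·A = 3420 × 1.0 = 3420 W.

Q ≈ 3420 W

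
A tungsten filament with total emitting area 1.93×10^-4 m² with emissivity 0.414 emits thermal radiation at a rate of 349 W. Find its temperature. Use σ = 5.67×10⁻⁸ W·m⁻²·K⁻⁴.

T ≈ 2960 K

From P = εσAT⁴, T = (P / εσA)^(1/4) = (349 / (0.414 × 5.67×10⁻⁸ × 1.93×10^-4))^(1/4).
T = (7.70×10^13)^(1/4) = 2960 K.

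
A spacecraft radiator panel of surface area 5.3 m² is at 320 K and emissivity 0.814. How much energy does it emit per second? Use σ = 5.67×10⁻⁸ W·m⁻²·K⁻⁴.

Stefan–Boltzmann: P = εσAT⁴ = 0.814 × 5.67×10⁻⁸ × 5.30 × (320)⁴ = 0.814 × 5.67×10⁻⁸ × 5.30 × 1.05×10^10.
P = 2560 W.

P ≈ 2560 W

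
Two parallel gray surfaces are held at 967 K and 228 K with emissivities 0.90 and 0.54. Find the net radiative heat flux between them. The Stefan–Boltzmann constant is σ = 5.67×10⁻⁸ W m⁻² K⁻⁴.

q ≈ 25200 W/m²

For two large parallel gray plates, q = σ(T₁⁴ − T₂⁴) / (1/ε₁ + 1/ε₂ − 1).
1/ε₁ + 1/ε₂ − 1 = 1/0.90 + 1/0.54 − 1 = 1.963.
T₁⁴ − T₂⁴ = 8.74×10^11 − 2.70×10^9 = 8.72×10^11 K⁴.
q = 5.67×10⁻⁸ × 8.72×10^11 / 1.963 = 25200 W/m².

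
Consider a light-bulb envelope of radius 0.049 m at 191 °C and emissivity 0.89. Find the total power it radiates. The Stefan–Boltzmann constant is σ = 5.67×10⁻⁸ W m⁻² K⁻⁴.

A = 4πr² = 4π × (0.049)² = 0.0302 m².
191 °C = 464 K.
P = εσAT⁴ = 0.89 × 5.67×10⁻⁸ × 0.0302 × (464)⁴ = 0.89 × 5.67×10⁻⁸ × 0.0302 × 4.64×10^10.
P = 70.6 W.

P ≈ 70.6 W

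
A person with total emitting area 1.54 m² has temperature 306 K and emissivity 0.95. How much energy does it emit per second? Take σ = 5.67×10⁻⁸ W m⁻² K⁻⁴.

P ≈ 727 W

Stefan–Boltzmann: P = εσAT⁴ = 0.95 × 5.67×10⁻⁸ × 1.54 × (306)⁴ = 0.95 × 5.67×10⁻⁸ × 1.54 × 8.77×10^9.
P = 727 W.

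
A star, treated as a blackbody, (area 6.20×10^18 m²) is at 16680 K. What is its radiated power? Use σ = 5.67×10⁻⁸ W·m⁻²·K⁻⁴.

P ≈ 2.72×10^28 W

P = σAT⁴ = 5.67×10⁻⁸ × 6.20×10^18 × (16680)⁴ = 5.67×10⁻⁸ × 6.20×10^18 × 7.74×10^16.
P = 2.72×10^28 W.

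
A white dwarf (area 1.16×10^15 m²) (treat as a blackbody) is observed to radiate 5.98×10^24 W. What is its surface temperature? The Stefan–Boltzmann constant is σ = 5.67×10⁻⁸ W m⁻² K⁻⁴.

T ≈ 17400 K

From P = σAT⁴, T = (P / σA)^(1/4) = (5.98×10^24 / (5.67×10⁻⁸ × 1.16×10^15))^(1/4).
T = (9.09×10^16)^(1/4) = 17400 K.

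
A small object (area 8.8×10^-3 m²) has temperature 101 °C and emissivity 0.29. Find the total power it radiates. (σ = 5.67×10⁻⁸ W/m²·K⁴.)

P ≈ 2.83 W

101 °C = 374 K.
Stefan–Boltzmann: P = εσAT⁴ = 0.29 × 5.67×10⁻⁸ × 8.80×10^-3 × (374)⁴ = 0.29 × 5.67×10⁻⁸ × 8.80×10^-3 × 1.96×10^10.
P = 2.83 W.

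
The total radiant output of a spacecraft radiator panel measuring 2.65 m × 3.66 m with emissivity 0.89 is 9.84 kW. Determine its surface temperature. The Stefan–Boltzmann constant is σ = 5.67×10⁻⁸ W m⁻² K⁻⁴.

T ≈ 377 K

A = 2.65 × 3.66 = 9.70 m².
From P = εσAT⁴, T = (P / εσA)^(1/4) = (9840 / (0.89 × 5.67×10⁻⁸ × 9.70))^(1/4).
T = (2.01×10^10)^(1/4) = 377 K.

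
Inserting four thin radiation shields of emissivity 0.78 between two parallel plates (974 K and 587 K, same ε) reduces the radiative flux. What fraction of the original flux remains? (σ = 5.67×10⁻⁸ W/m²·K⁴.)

ratio ≈ 0.200

With N identical shields there are N+1 = 5 gaps in series, each with the same radiative resistance, so the flux falls to 1/(N+1) of its unshielded value.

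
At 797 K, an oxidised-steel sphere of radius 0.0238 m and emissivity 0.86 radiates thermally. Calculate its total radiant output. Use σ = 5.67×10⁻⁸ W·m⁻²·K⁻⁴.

P ≈ 140 W

A = 4πr² = 4π × (0.0238)² = 7.12×10^-3 m².
P = εσAT⁴ = 0.86 × 5.67×10⁻⁸ × 7.12×10^-3 × (797)⁴ = 0.86 × 5.67×10⁻⁸ × 7.12×10^-3 × 4.03×10^11.
P = 140 W.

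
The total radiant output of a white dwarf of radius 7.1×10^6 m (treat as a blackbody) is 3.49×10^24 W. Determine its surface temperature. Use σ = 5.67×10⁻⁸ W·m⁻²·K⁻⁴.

T ≈ 17700 K

A = 4πr² = 4π × (7.1×10^6)² = 6.33×10^14 m².
From P = σAT⁴, T = (P / σA)^(1/4) = (3.49×10^24 / (5.67×10⁻⁸ × 6.33×10^14))^(1/4).
T = (9.72×10^16)^(1/4) = 17700 K.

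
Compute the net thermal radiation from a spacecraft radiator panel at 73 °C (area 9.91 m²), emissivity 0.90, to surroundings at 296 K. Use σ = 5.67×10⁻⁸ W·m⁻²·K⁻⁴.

Q ≈ 3370 W

Convert: 73 °C = 346 K.
Q = εσA(T⁴ − T_s⁴). T⁴ − T_s⁴ = (346)⁴ − (296)⁴ = 1.43×10^10 − 7.68×10^9 = 6.66×10^9 K⁴.
Q = 0.90 × 5.67×10⁻⁸ × 9.91 × 6.66×10^9 = 3370 W.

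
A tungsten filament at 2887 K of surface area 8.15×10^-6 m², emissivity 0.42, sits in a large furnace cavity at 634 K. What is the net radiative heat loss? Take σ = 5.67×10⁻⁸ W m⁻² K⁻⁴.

Q ≈ 13.5 W

Q = εσA(T⁴ − T_s⁴). T⁴ − T_s⁴ = (2887)⁴ − (634)⁴ = 6.95×10^13 − 1.62×10^11 = 6.93×10^13 K⁴.
Q = 0.42 × 5.67×10⁻⁸ × 8.15×10^-6 × 6.93×10^13 = 13.5 W.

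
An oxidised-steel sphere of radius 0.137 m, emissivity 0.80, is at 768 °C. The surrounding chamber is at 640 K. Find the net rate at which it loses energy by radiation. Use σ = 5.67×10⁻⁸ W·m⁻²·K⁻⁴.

A = 4πr² = 4π × (0.137)² = 0.236 m².
Convert: 768 °C = 1041 K.
Q = εσA(T⁴ − T_s⁴). T⁴ − T_s⁴ = (1041)⁴ − (640)⁴ = 1.17×10^12 − 1.68×10^11 = 1.01×10^12 K⁴.
Q = 0.80 × 5.67×10⁻⁸ × 0.236 × 1.01×10^12 = 10800 W.

Q ≈ 10800 W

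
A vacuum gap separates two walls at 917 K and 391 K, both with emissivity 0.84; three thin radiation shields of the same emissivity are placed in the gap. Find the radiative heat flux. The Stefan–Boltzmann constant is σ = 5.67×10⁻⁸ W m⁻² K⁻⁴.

Each of the 4 gaps contributes resistance (2/ε − 1) = 2/0.84 − 1 = 1.381; total = 5.524.
q = σ(T₁⁴ − T₂⁴) / 5.524 = 5.67×10⁻⁸ × 6.84×10^11 / 5.524 = 7020 W/m².

q ≈ 7020 W/m²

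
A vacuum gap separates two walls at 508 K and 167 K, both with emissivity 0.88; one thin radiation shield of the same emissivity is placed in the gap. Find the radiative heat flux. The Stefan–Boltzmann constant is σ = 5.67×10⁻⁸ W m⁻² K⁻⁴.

q ≈ 1470 W/m²

Each of the 2 gaps contributes resistance (2/ε − 1) = 2/0.88 − 1 = 1.273; total = 2.545.
q = σ(T₁⁴ − T₂⁴) / 2.545 = 5.67×10⁻⁸ × 6.58×10^10 / 2.545 = 1470 W/m².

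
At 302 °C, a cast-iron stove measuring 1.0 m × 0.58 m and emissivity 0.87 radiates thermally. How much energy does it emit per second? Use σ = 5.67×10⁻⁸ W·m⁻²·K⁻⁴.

P ≈ 3130 W

A = 1.0 × 0.58 = 0.580 m².
302 °C = 575 K.
P = εσAT⁴ = 0.87 × 5.67×10⁻⁸ × 0.580 × (575)⁴ = 0.87 × 5.67×10⁻⁸ × 0.580 × 1.09×10^11.
P = 3130 W.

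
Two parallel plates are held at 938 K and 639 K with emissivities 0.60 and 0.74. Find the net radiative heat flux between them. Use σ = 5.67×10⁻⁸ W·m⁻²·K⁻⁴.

For two large parallel gray plates, q = σ(T₁⁴ − T₂⁴) / (1/ε₁ + 1/ε₂ − 1).
1/ε₁ + 1/ε₂ − 1 = 1/0.60 + 1/0.74 − 1 = 2.018.
T₁⁴ − T₂⁴ = 7.74×10^11 − 1.67×10^11 = 6.07×10^11 K⁴.
q = 5.67×10⁻⁸ × 6.07×10^11 / 2.018 = 17100 W/m².

q ≈ 17100 W/m²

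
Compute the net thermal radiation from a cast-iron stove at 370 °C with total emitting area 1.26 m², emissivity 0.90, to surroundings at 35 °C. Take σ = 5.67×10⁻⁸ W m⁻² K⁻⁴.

Q ≈ 10400 W

Convert: 370 °C = 643 K; 35 °C = 308 K.
Q = εσA(T⁴ − T_s⁴). T⁴ − T_s⁴ = (643)⁴ − (308)⁴ = 1.71×10^11 − 9.00×10^9 = 1.62×10^11 K⁴.
Q = 0.90 × 5.67×10⁻⁸ × 1.26 × 1.62×10^11 = 10400 W.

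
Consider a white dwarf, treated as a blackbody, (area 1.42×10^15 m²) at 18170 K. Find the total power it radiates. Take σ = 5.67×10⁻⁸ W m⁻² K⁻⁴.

P ≈ 8.78×10^24 W

P = σAT⁴ = 5.67×10⁻⁸ × 1.42×10^15 × (18170)⁴ = 5.67×10⁻⁸ × 1.42×10^15 × 1.09×10^17.
P = 8.78×10^24 W.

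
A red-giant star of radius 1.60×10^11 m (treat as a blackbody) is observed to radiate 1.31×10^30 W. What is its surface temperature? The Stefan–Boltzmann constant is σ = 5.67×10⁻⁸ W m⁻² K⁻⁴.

T ≈ 2910 K

A = 4πr² = 4π × (1.60×10^11)² = 3.22×10^23 m².
From P = σAT⁴, T = (P / σA)^(1/4) = (1.31×10^30 / (5.67×10⁻⁸ × 3.22×10^23))^(1/4).
T = (7.18×10^13)^(1/4) = 2910 K.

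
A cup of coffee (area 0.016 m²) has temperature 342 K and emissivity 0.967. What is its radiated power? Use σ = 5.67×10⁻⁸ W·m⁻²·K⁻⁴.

Stefan–Boltzmann: P = εσAT⁴ = 0.967 × 5.67×10⁻⁸ × 0.0160 × (342)⁴ = 0.967 × 5.67×10⁻⁸ × 0.0160 × 1.37×10^10.
P = 12.0 W.

P ≈ 12.0 W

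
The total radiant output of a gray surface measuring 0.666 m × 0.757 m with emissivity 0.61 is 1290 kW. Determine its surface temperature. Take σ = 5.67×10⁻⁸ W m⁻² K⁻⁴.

T ≈ 2930 K

A = 0.666 × 0.757 = 0.504 m².
From P = εσAT⁴, T = (P / εσA)^(1/4) = (1.29×10^6 / (0.61 × 5.67×10⁻⁸ × 0.504))^(1/4).
T = (7.40×10^13)^(1/4) = 2930 K.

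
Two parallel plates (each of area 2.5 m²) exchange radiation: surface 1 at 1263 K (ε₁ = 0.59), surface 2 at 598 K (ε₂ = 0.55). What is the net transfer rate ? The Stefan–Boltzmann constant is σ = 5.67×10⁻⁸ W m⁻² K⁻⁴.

Q ≈ 1.36×10^5 W

For two large parallel gray plates, q = σ(T₁⁴ − T₂⁴) / (1/ε₁ + 1/ε₂ − 1).
1/ε₁ + 1/ε₂ − 1 = 1/0.59 + 1/0.55 − 1 = 2.513.
T₁⁴ − T₂⁴ = 2.54×10^12 − 1.28×10^11 = 2.42×10^12 K⁴.
q = 5.67×10⁻⁸ × 2.42×10^12 / 2.513 = 54500 W/m².
Q = q·A = 54500 × 2.5 = 1.36×10^5 W.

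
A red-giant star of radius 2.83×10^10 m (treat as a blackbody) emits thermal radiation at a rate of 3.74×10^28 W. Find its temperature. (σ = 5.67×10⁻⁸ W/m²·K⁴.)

T ≈ 2850 K

A = 4πr² = 4π × (2.83×10^10)² = 1.01×10^22 m².
From P = σAT⁴, T = (P / σA)^(1/4) = (3.74×10^28 / (5.67×10⁻⁸ × 1.01×10^22))^(1/4).
T = (6.55×10^13)^(1/4) = 2850 K.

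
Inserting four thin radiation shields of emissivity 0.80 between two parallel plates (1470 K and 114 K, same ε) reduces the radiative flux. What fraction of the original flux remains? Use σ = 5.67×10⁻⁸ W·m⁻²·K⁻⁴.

With N identical shields there are N+1 = 5 gaps in series, each with the same radiative resistance, so the flux falls to 1/(N+1) of its unshielded value.

ratio ≈ 0.200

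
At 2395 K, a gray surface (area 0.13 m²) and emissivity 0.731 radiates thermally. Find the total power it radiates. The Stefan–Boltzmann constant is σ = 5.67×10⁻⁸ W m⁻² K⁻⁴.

P ≈ 1.77×10^5 W

P = εσAT⁴ = 0.731 × 5.67×10⁻⁸ × 0.130 × (2395)⁴ = 0.731 × 5.67×10⁻⁸ × 0.130 × 3.29×10^13.
P = 1.77×10^5 W.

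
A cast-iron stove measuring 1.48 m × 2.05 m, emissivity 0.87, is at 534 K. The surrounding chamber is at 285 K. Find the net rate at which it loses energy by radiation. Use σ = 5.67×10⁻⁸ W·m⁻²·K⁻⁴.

A = 1.48 × 2.05 = 3.03 m².
Q = εσA(T⁴ − T_s⁴). T⁴ − T_s⁴ = (534)⁴ − (285)⁴ = 8.13×10^10 − 6.60×10^9 = 7.47×10^10 K⁴.
Q = 0.87 × 5.67×10⁻⁸ × 3.03 × 7.47×10^10 = 11200 W.

Q ≈ 11200 W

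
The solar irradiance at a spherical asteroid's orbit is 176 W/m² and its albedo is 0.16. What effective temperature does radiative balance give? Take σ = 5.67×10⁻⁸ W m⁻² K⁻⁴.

T ≈ 160 K

Power absorbed = (1−a)S·πR²; power emitted = 4πR²σT⁴. Equating and cancelling πR²:
T = ((1−a)S / 4σ)^(1/4) = (148 / (4 × 5.67×10⁻⁸))^(1/4) = (6.52×10^8)^(1/4).
T = 160 K.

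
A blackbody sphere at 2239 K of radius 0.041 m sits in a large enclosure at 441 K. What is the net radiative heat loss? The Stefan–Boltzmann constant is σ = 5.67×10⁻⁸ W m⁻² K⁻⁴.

A = 4πr² = 4π × (0.041)² = 0.0211 m².
Q = σA(T⁴ − T_s⁴). T⁴ − T_s⁴ = (2239)⁴ − (441)⁴ = 2.51×10^13 − 3.78×10^10 = 2.51×10^13 K⁴.
Q = 5.67×10⁻⁸ × 0.0211 × 2.51×10^13 = 30100 W.

Q ≈ 30100 W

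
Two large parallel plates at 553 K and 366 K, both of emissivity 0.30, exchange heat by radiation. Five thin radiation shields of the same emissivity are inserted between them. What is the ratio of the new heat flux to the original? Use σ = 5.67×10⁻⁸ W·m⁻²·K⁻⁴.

With N identical shields there are N+1 = 6 gaps in series, each with the same radiative resistance, so the flux falls to 1/(N+1) of its unshielded value.

ratio ≈ 0.167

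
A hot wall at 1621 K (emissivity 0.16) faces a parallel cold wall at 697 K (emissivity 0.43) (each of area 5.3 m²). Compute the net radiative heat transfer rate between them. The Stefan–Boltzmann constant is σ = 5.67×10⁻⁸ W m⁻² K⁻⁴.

Q ≈ 2.65×10^5 W

For two large parallel gray plates, q = σ(T₁⁴ − T₂⁴) / (1/ε₁ + 1/ε₂ − 1).
1/ε₁ + 1/ε₂ − 1 = 1/0.16 + 1/0.43 − 1 = 7.576.
T₁⁴ − T₂⁴ = 6.90×10^12 − 2.36×10^11 = 6.67×10^12 K⁴.
q = 5.67×10⁻⁸ × 6.67×10^12 / 7.576 = 49900 W/m².
Q = q·A = 49900 × 5.3 = 2.65×10^5 W.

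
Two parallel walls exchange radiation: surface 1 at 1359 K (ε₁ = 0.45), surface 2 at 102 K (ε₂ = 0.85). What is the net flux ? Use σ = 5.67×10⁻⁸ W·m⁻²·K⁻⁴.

For two large parallel gray plates, q = σ(T₁⁴ − T₂⁴) / (1/ε₁ + 1/ε₂ − 1).
1/ε₁ + 1/ε₂ − 1 = 1/0.45 + 1/0.85 − 1 = 2.399.
T₁⁴ − T₂⁴ = 3.41×10^12 − 1.08×10^8 = 3.41×10^12 K⁴.
q = 5.67×10⁻⁸ × 3.41×10^12 / 2.399 = 80600 W/m².

q ≈ 80600 W/m²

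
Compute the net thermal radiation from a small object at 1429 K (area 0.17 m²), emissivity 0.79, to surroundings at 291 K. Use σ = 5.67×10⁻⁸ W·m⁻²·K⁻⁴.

Q = εσA(T⁴ − T_s⁴). T⁴ − T_s⁴ = (1429)⁴ − (291)⁴ = 4.17×10^12 − 7.17×10^9 = 4.16×10^12 K⁴.
Q = 0.79 × 5.67×10⁻⁸ × 0.170 × 4.16×10^12 = 31700 W.

Q ≈ 31700 W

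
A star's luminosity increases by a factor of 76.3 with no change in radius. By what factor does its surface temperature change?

factor ≈ 2.96

P ∝ T⁴ ⇒ T ∝ P^(1/4), so T scales by (76.3)^(1/4) = 2.96.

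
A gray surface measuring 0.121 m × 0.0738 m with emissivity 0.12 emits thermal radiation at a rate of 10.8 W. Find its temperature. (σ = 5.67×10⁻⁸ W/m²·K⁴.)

T ≈ 649 K

A = 0.121 × 0.0738 = 8.93×10^-3 m².
From P = εσAT⁴, T = (P / εσA)^(1/4) = (10.8 / (0.12 × 5.67×10⁻⁸ × 8.93×10^-3))^(1/4).
T = (1.78×10^11)^(1/4) = 649 K.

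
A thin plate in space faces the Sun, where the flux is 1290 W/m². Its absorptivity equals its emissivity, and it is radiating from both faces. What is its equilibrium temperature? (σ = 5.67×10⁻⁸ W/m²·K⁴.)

T ≈ 327 K

Absorbed flux αS = emitted flux 2εσT⁴ per unit area; with α = ε this gives T = (S/2σ)^(1/4).
T = (1290 / (2 × 5.67×10⁻⁸))^(1/4) = (1.14×10^10)^(1/4).
T = 327 K.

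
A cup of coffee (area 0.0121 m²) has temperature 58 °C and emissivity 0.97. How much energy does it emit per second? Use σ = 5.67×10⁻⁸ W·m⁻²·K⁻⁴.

58 °C = 331 K.
Stefan–Boltzmann: P = εσAT⁴ = 0.97 × 5.67×10⁻⁸ × 0.0121 × (331)⁴ = 0.97 × 5.67×10⁻⁸ × 0.0121 × 1.20×10^10.
P = 7.99 W.

P ≈ 7.99 W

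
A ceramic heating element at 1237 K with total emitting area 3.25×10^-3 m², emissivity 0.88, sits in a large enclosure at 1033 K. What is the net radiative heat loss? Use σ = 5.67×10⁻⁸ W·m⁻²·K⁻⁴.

Q ≈ 195 W

Q = εσA(T⁴ − T_s⁴). T⁴ − T_s⁴ = (1237)⁴ − (1033)⁴ = 2.34×10^12 − 1.14×10^12 = 1.20×10^12 K⁴.
Q = 0.88 × 5.67×10⁻⁸ × 3.25×10^-3 × 1.20×10^12 = 195 W.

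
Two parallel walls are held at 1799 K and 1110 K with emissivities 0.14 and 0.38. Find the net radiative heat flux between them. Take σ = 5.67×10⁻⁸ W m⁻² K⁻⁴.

For two large parallel gray plates, q = σ(T₁⁴ − T₂⁴) / (1/ε₁ + 1/ε₂ − 1).
1/ε₁ + 1/ε₂ − 1 = 1/0.14 + 1/0.38 − 1 = 8.774.
T₁⁴ − T₂⁴ = 1.05×10^13 − 1.52×10^12 = 8.96×10^12 K⁴.
q = 5.67×10⁻⁸ × 8.96×10^12 / 8.774 = 57900 W/m².

q ≈ 57900 W/m²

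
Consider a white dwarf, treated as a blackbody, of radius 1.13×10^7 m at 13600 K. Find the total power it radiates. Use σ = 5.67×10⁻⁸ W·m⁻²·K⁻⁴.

A = 4πr² = 4π × (1.13×10^7)² = 1.60×10^15 m².
P = σAT⁴ = 5.67×10⁻⁸ × 1.60×10^15 × (13600)⁴ = 5.67×10⁻⁸ × 1.60×10^15 × 3.42×10^16.
P = 3.11×10^24 W.

P ≈ 3.11×10^24 W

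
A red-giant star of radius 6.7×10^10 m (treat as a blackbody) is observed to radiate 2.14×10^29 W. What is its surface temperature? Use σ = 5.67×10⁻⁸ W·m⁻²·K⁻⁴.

A = 4πr² = 4π × (6.7×10^10)² = 5.64×10^22 m².
From P = σAT⁴, T = (P / σA)^(1/4) = (2.14×10^29 / (5.67×10⁻⁸ × 5.64×10^22))^(1/4).
T = (6.69×10^13)^(1/4) = 2860 K.

T ≈ 2860 K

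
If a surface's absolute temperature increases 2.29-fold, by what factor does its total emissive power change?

P ∝ T⁴, so the power scales as (2.29)⁴ = 27.5.

factor ≈ 27.5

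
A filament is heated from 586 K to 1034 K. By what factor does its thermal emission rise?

ratio ≈ 9.69

P ∝ T⁴, so the ratio is (1034/586)⁴ = (1.765)⁴ = 9.69.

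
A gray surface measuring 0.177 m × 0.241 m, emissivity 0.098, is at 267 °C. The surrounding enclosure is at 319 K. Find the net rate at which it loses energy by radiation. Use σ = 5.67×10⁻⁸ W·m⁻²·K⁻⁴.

Q ≈ 17.7 W

A = 0.177 × 0.241 = 0.0427 m².
Convert: 267 °C = 540 K.
Q = εσA(T⁴ − T_s⁴). T⁴ − T_s⁴ = (540)⁴ − (319)⁴ = 8.50×10^10 − 1.04×10^10 = 7.47×10^10 K⁴.
Q = 0.098 × 5.67×10⁻⁸ × 0.0427 × 7.47×10^10 = 17.7 W.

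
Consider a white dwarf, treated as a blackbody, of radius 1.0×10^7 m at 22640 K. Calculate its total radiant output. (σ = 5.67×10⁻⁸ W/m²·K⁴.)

P ≈ 1.87×10^25 W

A = 4πr² = 4π × (1.0×10^7)² = 1.26×10^15 m².
P = σAT⁴ = 5.67×10⁻⁸ × 1.26×10^15 × (22640)⁴ = 5.67×10⁻⁸ × 1.26×10^15 × 2.63×10^17.
P = 1.87×10^25 W.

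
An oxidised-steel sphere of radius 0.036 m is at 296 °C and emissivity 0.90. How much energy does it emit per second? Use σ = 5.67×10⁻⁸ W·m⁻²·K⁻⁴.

A = 4πr² = 4π × (0.036)² = 0.0163 m².
296 °C = 569 K.
Stefan–Boltzmann: P = εσAT⁴ = 0.90 × 5.67×10⁻⁸ × 0.0163 × (569)⁴ = 0.90 × 5.67×10⁻⁸ × 0.0163 × 1.05×10^11.
P = 87.1 W.

P ≈ 87.1 W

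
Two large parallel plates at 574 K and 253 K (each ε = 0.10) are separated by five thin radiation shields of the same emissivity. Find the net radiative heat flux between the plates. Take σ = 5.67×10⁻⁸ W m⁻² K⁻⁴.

Each of the 6 gaps contributes resistance (2/ε − 1) = 2/0.10 − 1 = 19.00; total = 114.0.
q = σ(T₁⁴ − T₂⁴) / 114.0 = 5.67×10⁻⁸ × 1.04×10^11 / 114.0 = 52.0 W/m².

q ≈ 52.0 W/m²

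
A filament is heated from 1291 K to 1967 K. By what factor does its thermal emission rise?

ratio ≈ 5.39

P ∝ T⁴, so the ratio is (1967/1291)⁴ = (1.524)⁴ = 5.39.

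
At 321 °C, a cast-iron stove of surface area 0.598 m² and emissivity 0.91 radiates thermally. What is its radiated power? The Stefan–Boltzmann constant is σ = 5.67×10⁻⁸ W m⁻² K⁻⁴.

P ≈ 3840 W

321 °C = 594 K.
Stefan–Boltzmann: P = εσAT⁴ = 0.91 × 5.67×10⁻⁸ × 0.598 × (594)⁴ = 0.91 × 5.67×10⁻⁸ × 0.598 × 1.24×10^11.
P = 3840 W.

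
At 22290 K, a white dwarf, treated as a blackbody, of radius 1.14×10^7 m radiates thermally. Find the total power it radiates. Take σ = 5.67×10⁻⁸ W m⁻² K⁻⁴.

A = 4πr² = 4π × (1.14×10^7)² = 1.63×10^15 m².
P = σAT⁴ = 5.67×10⁻⁸ × 1.63×10^15 × (22290)⁴ = 5.67×10⁻⁸ × 1.63×10^15 × 2.47×10^17.
P = 2.29×10^25 W.

P ≈ 2.29×10^25 W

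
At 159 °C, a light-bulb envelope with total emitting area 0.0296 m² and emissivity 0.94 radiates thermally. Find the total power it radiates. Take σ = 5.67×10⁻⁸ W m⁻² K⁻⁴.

159 °C = 432 K.
P = εσAT⁴ = 0.94 × 5.67×10⁻⁸ × 0.0296 × (432)⁴ = 0.94 × 5.67×10⁻⁸ × 0.0296 × 3.48×10^10.
P = 54.9 W.

P ≈ 54.9 W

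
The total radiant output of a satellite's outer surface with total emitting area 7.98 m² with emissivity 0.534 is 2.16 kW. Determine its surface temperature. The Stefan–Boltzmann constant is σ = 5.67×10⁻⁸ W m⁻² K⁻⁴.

From P = εσAT⁴, T = (P / εσA)^(1/4) = (2160 / (0.534 × 5.67×10⁻⁸ × 7.98))^(1/4).
T = (8.94×10^9)^(1/4) = 307 K.

T ≈ 307 K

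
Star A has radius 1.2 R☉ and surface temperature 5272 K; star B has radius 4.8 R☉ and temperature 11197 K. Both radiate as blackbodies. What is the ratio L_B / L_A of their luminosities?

L = 4πR²σT⁴ ∝ R²T⁴, so L_B/L_A = (4.8/1.2)² × (11197/5272)⁴ = 16.0 × 20.3 = 326.

L_B/L_A ≈ 326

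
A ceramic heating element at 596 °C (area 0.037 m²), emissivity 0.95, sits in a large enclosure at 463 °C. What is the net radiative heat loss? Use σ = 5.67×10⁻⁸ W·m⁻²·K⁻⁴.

Convert: 596 °C = 869 K; 463 °C = 736 K.
Q = εσA(T⁴ − T_s⁴). T⁴ − T_s⁴ = (869)⁴ − (736)⁴ = 5.70×10^11 − 2.93×10^11 = 2.77×10^11 K⁴.
Q = 0.95 × 5.67×10⁻⁸ × 0.0370 × 2.77×10^11 = 552 W.

Q ≈ 552 W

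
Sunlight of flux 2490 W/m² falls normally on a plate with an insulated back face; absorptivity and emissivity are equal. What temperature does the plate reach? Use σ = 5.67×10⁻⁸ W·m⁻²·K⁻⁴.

Absorbed flux αS = emitted flux εσT⁴ (one radiating face); with α = ε, T = (S/σ)^(1/4).
T = (2490 / 5.67×10⁻⁸)^(1/4) = (4.39×10^10)^(1/4).
T = 458 K.

T ≈ 458 K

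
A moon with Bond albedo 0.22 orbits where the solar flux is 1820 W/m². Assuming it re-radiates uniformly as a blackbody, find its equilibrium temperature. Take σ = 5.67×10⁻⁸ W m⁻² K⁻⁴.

T ≈ 281 K

Power absorbed = (1−a)S·πR²; power emitted = 4πR²σT⁴. Equating and cancelling πR²:
T = ((1−a)S / 4σ)^(1/4) = (1420 / (4 × 5.67×10⁻⁸))^(1/4) = (6.26×10^9)^(1/4).
T = 281 K.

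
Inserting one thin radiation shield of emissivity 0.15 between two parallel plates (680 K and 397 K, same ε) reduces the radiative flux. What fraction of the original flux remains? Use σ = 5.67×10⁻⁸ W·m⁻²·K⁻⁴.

With N identical shields there are N+1 = 2 gaps in series, each with the same radiative resistance, so the flux falls to 1/(N+1) of its unshielded value.

ratio ≈ 0.500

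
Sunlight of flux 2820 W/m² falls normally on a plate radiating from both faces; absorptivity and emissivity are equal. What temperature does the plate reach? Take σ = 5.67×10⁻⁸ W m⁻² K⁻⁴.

Absorbed flux αS = emitted flux 2εσT⁴ per unit area; with α = ε this gives T = (S/2σ)^(1/4).
T = (2820 / (2 × 5.67×10⁻⁸))^(1/4) = (2.49×10^10)^(1/4).
T = 397 K.

T ≈ 397 K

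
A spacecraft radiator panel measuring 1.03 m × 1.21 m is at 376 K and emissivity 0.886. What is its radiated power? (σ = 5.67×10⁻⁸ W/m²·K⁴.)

A = 1.03 × 1.21 = 1.25 m².
P = εσAT⁴ = 0.886 × 5.67×10⁻⁸ × 1.25 × (376)⁴ = 0.886 × 5.67×10⁻⁸ × 1.25 × 2.00×10^10.
P = 1250 W.

P ≈ 1250 W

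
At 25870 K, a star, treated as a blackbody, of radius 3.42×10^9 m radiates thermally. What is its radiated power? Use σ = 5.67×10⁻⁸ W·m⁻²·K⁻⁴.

A = 4πr² = 4π × (3.42×10^9)² = 1.47×10^20 m².
P = σAT⁴ = 5.67×10⁻⁸ × 1.47×10^20 × (25870)⁴ = 5.67×10⁻⁸ × 1.47×10^20 × 4.48×10^17.
P = 3.73×10^30 W.

P ≈ 3.73×10^30 W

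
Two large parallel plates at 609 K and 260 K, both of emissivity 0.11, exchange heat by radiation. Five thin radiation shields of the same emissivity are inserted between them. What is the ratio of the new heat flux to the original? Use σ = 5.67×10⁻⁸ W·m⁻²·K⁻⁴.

With N identical shields there are N+1 = 6 gaps in series, each with the same radiative resistance, so the flux falls to 1/(N+1) of its unshielded value.

ratio ≈ 0.167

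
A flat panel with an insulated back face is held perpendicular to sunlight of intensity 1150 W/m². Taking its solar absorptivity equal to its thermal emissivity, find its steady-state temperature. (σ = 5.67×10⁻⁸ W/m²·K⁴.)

T ≈ 377 K

Absorbed flux αS = emitted flux εσT⁴ (one radiating face); with α = ε, T = (S/σ)^(1/4).
T = (1150 / 5.67×10⁻⁸)^(1/4) = (2.03×10^10)^(1/4).
T = 377 K.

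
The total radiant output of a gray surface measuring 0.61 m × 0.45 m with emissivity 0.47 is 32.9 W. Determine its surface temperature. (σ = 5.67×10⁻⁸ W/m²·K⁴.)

T ≈ 259 K

A = 0.61 × 0.45 = 0.275 m².
From P = εσAT⁴, T = (P / εσA)^(1/4) = (32.9 / (0.47 × 5.67×10⁻⁸ × 0.275))^(1/4).
T = (4.50×10^9)^(1/4) = 259 K.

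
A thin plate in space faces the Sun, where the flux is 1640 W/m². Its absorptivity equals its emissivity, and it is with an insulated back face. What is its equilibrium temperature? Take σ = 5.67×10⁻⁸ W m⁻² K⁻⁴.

T ≈ 412 K

Absorbed flux αS = emitted flux εσT⁴ (one radiating face); with α = ε, T = (S/σ)^(1/4).
T = (1640 / 5.67×10⁻⁸)^(1/4) = (2.89×10^10)^(1/4).
T = 412 K.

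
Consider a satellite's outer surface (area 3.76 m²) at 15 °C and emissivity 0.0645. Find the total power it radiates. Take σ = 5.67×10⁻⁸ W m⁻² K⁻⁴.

15 °C = 288 K.
P = εσAT⁴ = 0.0645 × 5.67×10⁻⁸ × 3.76 × (288)⁴ = 0.0645 × 5.67×10⁻⁸ × 3.76 × 6.88×10^9.
P = 94.6 W.

P ≈ 94.6 W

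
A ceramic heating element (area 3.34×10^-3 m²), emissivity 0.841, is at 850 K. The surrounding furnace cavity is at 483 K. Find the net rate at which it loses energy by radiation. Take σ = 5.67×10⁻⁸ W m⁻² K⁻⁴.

Q ≈ 74.5 W

Q = εσA(T⁴ − T_s⁴). T⁴ − T_s⁴ = (850)⁴ − (483)⁴ = 5.22×10^11 − 5.44×10^10 = 4.68×10^11 K⁴.
Q = 0.841 × 5.67×10⁻⁸ × 3.34×10^-3 × 4.68×10^11 = 74.5 W.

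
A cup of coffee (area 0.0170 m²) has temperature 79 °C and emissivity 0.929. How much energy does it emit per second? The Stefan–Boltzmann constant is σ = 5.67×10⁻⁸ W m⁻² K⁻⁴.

79 °C = 352 K.
P = εσAT⁴ = 0.929 × 5.67×10⁻⁸ × 0.0170 × (352)⁴ = 0.929 × 5.67×10⁻⁸ × 0.0170 × 1.54×10^10.
P = 13.7 W.

P ≈ 13.7 W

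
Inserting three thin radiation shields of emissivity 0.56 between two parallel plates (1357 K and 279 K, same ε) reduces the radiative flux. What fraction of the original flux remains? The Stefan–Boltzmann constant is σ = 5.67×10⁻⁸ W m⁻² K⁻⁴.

ratio ≈ 0.250

With N identical shields there are N+1 = 4 gaps in series, each with the same radiative resistance, so the flux falls to 1/(N+1) of its unshielded value.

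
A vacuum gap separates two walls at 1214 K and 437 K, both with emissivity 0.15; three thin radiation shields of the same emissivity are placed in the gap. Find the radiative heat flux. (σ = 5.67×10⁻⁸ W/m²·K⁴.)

q ≈ 2450 W/m²

Each of the 4 gaps contributes resistance (2/ε − 1) = 2/0.15 − 1 = 12.33; total = 49.33.
q = σ(T₁⁴ − T₂⁴) / 49.33 = 5.67×10⁻⁸ × 2.14×10^12 / 49.33 = 2450 W/m².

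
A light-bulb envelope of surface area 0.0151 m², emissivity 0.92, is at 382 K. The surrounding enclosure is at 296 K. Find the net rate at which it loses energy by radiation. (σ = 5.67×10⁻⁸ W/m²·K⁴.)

Q = εσA(T⁴ − T_s⁴). T⁴ − T_s⁴ = (382)⁴ − (296)⁴ = 2.13×10^10 − 7.68×10^9 = 1.36×10^10 K⁴.
Q = 0.92 × 5.67×10⁻⁸ × 0.0151 × 1.36×10^10 = 10.7 W.

Q ≈ 10.7 W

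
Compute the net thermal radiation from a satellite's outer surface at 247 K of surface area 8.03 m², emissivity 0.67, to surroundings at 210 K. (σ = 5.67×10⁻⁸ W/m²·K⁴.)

Q = εσA(T⁴ − T_s⁴). T⁴ − T_s⁴ = (247)⁴ − (210)⁴ = 3.72×10^9 − 1.94×10^9 = 1.78×10^9 K⁴.
Q = 0.67 × 5.67×10⁻⁸ × 8.03 × 1.78×10^9 = 542 W.

Q ≈ 542 W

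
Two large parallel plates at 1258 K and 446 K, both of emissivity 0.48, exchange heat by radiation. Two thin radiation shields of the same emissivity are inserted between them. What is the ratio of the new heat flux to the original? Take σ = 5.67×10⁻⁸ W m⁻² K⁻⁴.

ratio ≈ 0.333

With N identical shields there are N+1 = 3 gaps in series, each with the same radiative resistance, so the flux falls to 1/(N+1) of its unshielded value.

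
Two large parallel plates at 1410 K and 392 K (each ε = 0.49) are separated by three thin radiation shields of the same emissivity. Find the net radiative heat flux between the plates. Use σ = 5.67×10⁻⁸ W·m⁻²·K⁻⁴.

Each of the 4 gaps contributes resistance (2/ε − 1) = 2/0.49 − 1 = 3.082; total = 12.33.
q = σ(T₁⁴ − T₂⁴) / 12.33 = 5.67×10⁻⁸ × 3.93×10^12 / 12.33 = 18100 W/m².

q ≈ 18100 W/m²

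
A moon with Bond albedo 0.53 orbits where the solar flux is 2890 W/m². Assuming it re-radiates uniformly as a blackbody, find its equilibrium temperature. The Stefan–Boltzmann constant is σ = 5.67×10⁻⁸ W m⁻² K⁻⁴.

T ≈ 278 K

Power absorbed = (1−a)S·πR²; power emitted = 4πR²σT⁴. Equating and cancelling πR²:
T = ((1−a)S / 4σ)^(1/4) = (1360 / (4 × 5.67×10⁻⁸))^(1/4) = (5.99×10^9)^(1/4).
T = 278 K.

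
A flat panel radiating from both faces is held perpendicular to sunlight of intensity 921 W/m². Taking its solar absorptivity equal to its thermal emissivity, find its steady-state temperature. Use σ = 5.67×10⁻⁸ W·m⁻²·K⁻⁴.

T ≈ 300 K

Absorbed flux αS = emitted flux 2εσT⁴ per unit area; with α = ε this gives T = (S/2σ)^(1/4).
T = (921 / (2 × 5.67×10⁻⁸))^(1/4) = (8.12×10^9)^(1/4).
T = 300 K.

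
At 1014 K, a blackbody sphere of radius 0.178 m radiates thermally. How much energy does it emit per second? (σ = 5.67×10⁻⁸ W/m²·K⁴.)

P ≈ 23900 W

A = 4πr² = 4π × (0.178)² = 0.398 m².
P = σAT⁴ = 5.67×10⁻⁸ × 0.398 × (1014)⁴ = 5.67×10⁻⁸ × 0.398 × 1.06×10^12.
P = 23900 W.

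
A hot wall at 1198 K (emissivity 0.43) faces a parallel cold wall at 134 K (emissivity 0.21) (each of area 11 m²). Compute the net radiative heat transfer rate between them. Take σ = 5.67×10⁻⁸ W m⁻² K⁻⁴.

Q ≈ 2.11×10^5 W

For two large parallel gray plates, q = σ(T₁⁴ − T₂⁴) / (1/ε₁ + 1/ε₂ − 1).
1/ε₁ + 1/ε₂ − 1 = 1/0.43 + 1/0.21 − 1 = 6.087.
T₁⁴ − T₂⁴ = 2.06×10^12 − 3.22×10^8 = 2.06×10^12 K⁴.
q = 5.67×10⁻⁸ × 2.06×10^12 / 6.087 = 19200 W/m².
Q = q·A = 19200 × 11 = 2.11×10^5 W.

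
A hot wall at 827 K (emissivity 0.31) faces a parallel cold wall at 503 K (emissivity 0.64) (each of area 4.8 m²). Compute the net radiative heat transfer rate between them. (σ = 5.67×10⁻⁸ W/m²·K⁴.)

Q ≈ 29000 W

For two large parallel gray plates, q = σ(T₁⁴ − T₂⁴) / (1/ε₁ + 1/ε₂ − 1).
1/ε₁ + 1/ε₂ − 1 = 1/0.31 + 1/0.64 − 1 = 3.788.
T₁⁴ − T₂⁴ = 4.68×10^11 − 6.40×10^10 = 4.04×10^11 K⁴.
q = 5.67×10⁻⁸ × 4.04×10^11 / 3.788 = 6040 W/m².
Q = q·A = 6040 × 4.8 = 29000 W.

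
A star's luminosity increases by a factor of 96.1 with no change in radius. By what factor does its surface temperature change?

factor ≈ 3.13

P ∝ T⁴ ⇒ T ∝ P^(1/4), so T scales by (96.1)^(1/4) = 3.13.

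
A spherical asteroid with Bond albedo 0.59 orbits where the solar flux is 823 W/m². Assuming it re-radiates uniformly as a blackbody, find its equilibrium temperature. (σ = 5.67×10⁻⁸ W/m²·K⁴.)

Power absorbed = (1−a)S·πR²; power emitted = 4πR²σT⁴. Equating and cancelling πR²:
T = ((1−a)S / 4σ)^(1/4) = (337 / (4 × 5.67×10⁻⁸))^(1/4) = (1.49×10^9)^(1/4).
T = 196 K.

T ≈ 196 K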